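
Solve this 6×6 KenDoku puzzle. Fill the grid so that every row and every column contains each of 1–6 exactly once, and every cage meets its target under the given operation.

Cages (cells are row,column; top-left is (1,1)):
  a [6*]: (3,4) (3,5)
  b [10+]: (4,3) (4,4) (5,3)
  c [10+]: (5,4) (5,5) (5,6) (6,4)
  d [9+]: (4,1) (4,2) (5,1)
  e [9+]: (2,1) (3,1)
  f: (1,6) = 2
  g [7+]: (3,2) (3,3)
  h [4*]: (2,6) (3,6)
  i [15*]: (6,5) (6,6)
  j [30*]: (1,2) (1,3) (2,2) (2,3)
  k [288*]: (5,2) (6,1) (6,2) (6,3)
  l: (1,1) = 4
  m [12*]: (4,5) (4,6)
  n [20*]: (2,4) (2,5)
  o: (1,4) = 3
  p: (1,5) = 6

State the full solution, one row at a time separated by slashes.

Cage l is a single given cell, so (1,1) = 4.
Cage o is a single given cell, leaving (1,4) = 3.
Cage p is a single given cell, leaving (1,5) = 6.
Cage f is a single given cell; hence (1,6) = 2.
In row 6, 1 can only go at (6,4), so (6,4) = 1.
Column 6 needs a 5, and only (6,6) is open for it.
5 is placed in row 6, so (6,5) = 3.
The two cells of cage a must have product 6, which forces (3,4) = 6.
Column 5 now contains 3, which forces (3,5) = 1.
Row 3 now contains 1; hence (3,6) = 4.
Cage k has product 288, leaving (5,2) = 6.
The two cells of cage e must have sum 9; hence (2,1) = 6.
Column 6 already has 4, so (2,6) = 1.
Row 3 already has 6, which forces (3,1) = 3.
Cage c needs sum 10, which forces (5,6) = 3.
6 is placed in column 1, so (6,1) = 2.
2 is placed in row 6, so (6,2) = 4.
Row 6 already has 4; hence (6,3) = 6.
Cage d needs sum 9, leaving (4,2) = 3.
Cage m's pair has product 12, so (4,5) = 2.
Column 6 now contains 3, which forces (4,6) = 6.
Column 5 already has 2, so (5,5) = 4.
Column 2 now contains 3, so (2,2) = 2.
The 4 cells of cage j must have product 30, which forces (2,3) = 3.
Cage n needs two cells with product 20; hence (2,4) = 4.
4 is placed in column 5, leaving (2,5) = 5.
Column 2 now contains 2, which forces (3,2) = 5.
Row 3 now contains 5, leaving (3,3) = 2.
Column 4 now contains 4, so (4,4) = 5.
4 is placed in row 5, leaving (5,4) = 2.
5 is placed in column 2, so (1,2) = 1.
The 4 cells of cage j must have product 30, so (1,3) = 5.
Row 4 now contains 5, so (4,1) = 1.
Cage b has sum 10, so (4,3) = 4.
The 3 cells of cage d must have sum 9, so (5,1) = 5.
Cage b needs sum 10, leaving (5,3) = 1.

4 1 5 3 6 2 / 6 2 3 4 5 1 / 3 5 2 6 1 4 / 1 3 4 5 2 6 / 5 6 1 2 4 3 / 2 4 6 1 3 5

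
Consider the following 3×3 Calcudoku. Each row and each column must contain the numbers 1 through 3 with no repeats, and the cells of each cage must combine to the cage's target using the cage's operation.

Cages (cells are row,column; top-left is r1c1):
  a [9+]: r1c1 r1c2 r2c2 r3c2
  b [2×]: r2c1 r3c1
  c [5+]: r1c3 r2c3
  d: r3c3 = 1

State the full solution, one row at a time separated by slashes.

3 1 2 / 1 2 3 / 2 3 1

The 4 cells of cage a must have sum 9, which forces r1c1 = 3.
Row 1 already has 3, which forces r1c3 = 2.
Column 3 now contains 2, so r2c3 = 3.
D is a freebie, leaving r3c3 = 1.
Row 1 already has 2, so r1c2 = 1.
The two cells of cage b must have product 2, which forces r2c1 = 1.
Cage a needs sum 9; hence r2c2 = 2.
1 is placed in row 3, so r3c1 = 2.
The 4 cells of cage a must have sum 9, so r3c2 = 3.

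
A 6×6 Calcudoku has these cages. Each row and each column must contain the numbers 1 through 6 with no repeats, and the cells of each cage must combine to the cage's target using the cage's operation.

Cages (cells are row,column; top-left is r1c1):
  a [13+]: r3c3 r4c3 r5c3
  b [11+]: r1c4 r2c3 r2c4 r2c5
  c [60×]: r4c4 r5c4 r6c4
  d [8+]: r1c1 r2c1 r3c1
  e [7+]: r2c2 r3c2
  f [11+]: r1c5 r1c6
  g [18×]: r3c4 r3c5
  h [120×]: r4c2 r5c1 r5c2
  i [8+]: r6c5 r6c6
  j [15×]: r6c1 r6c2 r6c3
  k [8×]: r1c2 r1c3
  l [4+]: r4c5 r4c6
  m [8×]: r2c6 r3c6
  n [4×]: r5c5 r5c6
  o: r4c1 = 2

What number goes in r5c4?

3

O is a freebie, leaving r4c1 = 2.
In row 6, 4 can only go at r6c4, so r6c4 = 4.
In row 5, 2 can only go at r5c3, so r5c3 = 2.
Cage k's pair has product 8; hence r1c2 = 2.
2 is placed in column 3, which forces r1c3 = 4.
The only place for 2 in row 3 is r3c6.
Column 6 now contains 2, so r2c6 = 4.
Column 6 now contains 4, leaving r5c6 = 1.
The 3 cells of cage d must have sum 8, which forces r3c1 = 4.
The two cells of cage l must have sum 4, which forces r4c5 = 1.
Column 6 now contains 1, so r4c6 = 3.
1 is placed in row 5; hence r5c5 = 4.
The 3 cells of cage h must have product 120, so r4c2 = 4.
Row 4 now contains 3, so r4c4 = 5.
Cage c has product 60, so r5c4 = 3.
3 is placed in column 4, leaving r1c4 = 1.
Cage a has sum 13; hence r3c3 = 5.
3 is placed in column 4, leaving r3c4 = 6.
Cage g needs two cells with product 18, which forces r3c5 = 3.
Row 4 already has 5, which forces r4c3 = 6.
3 is placed in column 5; hence r6c5 = 2.
Row 1 already has 1, so r1c1 = 3.
Cage d needs sum 8, leaving r2c1 = 1.
Cage e's pair has sum 7; hence r2c2 = 6.
Cage b needs sum 11; hence r2c3 = 3.
6 is placed in column 4, leaving r2c4 = 2.
3 is placed in column 5; hence r2c5 = 5.
6 is placed in row 3; hence r3c2 = 1.
6 is placed in column 2, which forces r5c2 = 5.
Column 1 now contains 1, leaving r6c1 = 5.
5 is placed in column 2, which forces r6c2 = 3.
Column 3 already has 3, which forces r6c3 = 1.
The two cells of cage i must have sum 8, leaving r6c6 = 6.
Column 5 now contains 5; hence r1c5 = 6.
6 is placed in column 6; hence r1c6 = 5.
Row 5 already has 5, which forces r5c1 = 6.
Completed grid: 3 2 4 1 6 5 / 1 6 3 2 5 4 / 4 1 5 6 3 2 / 2 4 6 5 1 3 / 6 5 2 3 4 1 / 5 3 1 4 2 6.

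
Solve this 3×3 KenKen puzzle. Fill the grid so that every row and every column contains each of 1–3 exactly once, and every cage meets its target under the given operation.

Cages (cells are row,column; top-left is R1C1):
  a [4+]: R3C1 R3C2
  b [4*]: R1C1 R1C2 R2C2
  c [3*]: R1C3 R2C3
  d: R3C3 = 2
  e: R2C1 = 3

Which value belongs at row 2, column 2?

2

Cage b needs product 4, which forces R1C1 = 2.
Cage b needs product 4, so R1C2 = 1.
1 is placed in row 1, so R1C3 = 3.
Cage e is given; hence R2C1 = 3.
Cage b needs product 4, so R2C2 = 2.
3 is placed in column 3, so R2C3 = 1.
Column 1 now contains 3, so R3C1 = 1.
Column 2 already has 1, which forces R3C2 = 3.
Cage d is a single given cell, which forces R3C3 = 2.
The full grid is 2 1 3 / 3 2 1 / 1 3 2.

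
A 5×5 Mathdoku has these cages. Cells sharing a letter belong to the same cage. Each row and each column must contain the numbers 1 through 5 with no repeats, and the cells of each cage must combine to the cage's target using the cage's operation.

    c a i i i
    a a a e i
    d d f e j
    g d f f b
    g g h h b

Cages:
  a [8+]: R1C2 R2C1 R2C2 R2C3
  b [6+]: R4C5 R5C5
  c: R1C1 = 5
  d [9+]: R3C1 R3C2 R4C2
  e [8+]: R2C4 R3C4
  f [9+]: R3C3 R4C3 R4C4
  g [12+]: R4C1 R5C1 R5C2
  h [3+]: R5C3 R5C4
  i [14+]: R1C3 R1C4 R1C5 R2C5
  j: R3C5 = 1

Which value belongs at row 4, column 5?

2

Cage c is given, leaving R1C1 = 5.
Cage j is a single given cell; hence R3C5 = 1.
Cage i has sum 14, leaving R2C5 = 5.
The 3 cells of cage g must have sum 12, which forces R5C2 = 5.
Row 2 now contains 5, so R2C4 = 3.
Cage e needs two cells with sum 8, which forces R3C4 = 5.
Cage a has sum 8; hence R1C2 = 1.
In row 4, 5 can only go at R4C3, so R4C3 = 5.
Row 4 needs a 1, and only R4C4 is open for it.
Cage f has sum 9, which forces R3C3 = 3.
Cage h's pair has sum 3, which forces R5C3 = 1.
1 is placed in column 4; hence R5C4 = 2.
2 is placed in row 5, so R5C5 = 4.
Cage i has sum 14, so R1C3 = 2.
Column 4 now contains 2, so R1C4 = 4.
Cage i has sum 14, which forces R1C5 = 3.
Cage a needs sum 8, which forces R2C1 = 1.
Column 3 now contains 2, which forces R2C3 = 4.
Cage g has sum 12; hence R4C1 = 4.
Cage d has sum 9, which forces R4C2 = 3.
Column 5 already has 4, which forces R4C5 = 2.
Row 5 already has 4, leaving R5C1 = 3.
Row 2 already has 4, which forces R2C2 = 2.
Column 1 now contains 4, leaving R3C1 = 2.
Cage d needs sum 9, leaving R3C2 = 4.
The full grid is 5 1 2 4 3 / 1 2 4 3 5 / 2 4 3 5 1 / 4 3 5 1 2 / 3 5 1 2 4.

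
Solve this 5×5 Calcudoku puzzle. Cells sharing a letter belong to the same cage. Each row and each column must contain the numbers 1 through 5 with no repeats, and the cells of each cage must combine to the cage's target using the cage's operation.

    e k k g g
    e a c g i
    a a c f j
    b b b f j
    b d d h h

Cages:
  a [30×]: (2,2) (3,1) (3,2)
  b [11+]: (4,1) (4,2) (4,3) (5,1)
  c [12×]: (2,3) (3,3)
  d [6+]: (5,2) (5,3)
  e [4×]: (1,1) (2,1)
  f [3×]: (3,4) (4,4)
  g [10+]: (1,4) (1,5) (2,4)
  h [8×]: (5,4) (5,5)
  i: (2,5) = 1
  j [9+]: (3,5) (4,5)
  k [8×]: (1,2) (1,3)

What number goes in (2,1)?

4

Cage i is given; hence (2,5) = 1.
Cage e needs two cells with product 4, so (1,1) = 1.
Row 2 now contains 1, which forces (2,1) = 4.
4 is placed in row 2, which forces (2,3) = 3.
3 is placed in column 3, leaving (3,3) = 4.
4 is placed in row 3, which forces (3,5) = 5.
5 is placed in column 5; hence (4,5) = 4.
Column 5 now contains 4, so (5,5) = 2.
Cage k needs two cells with product 8; hence (1,2) = 4.
Column 3 already has 4, which forces (1,3) = 2.
2 is placed in row 1, which forces (1,4) = 5.
Column 5 now contains 2, so (1,5) = 3.
The 3 cells of cage a must have product 30, leaving (2,2) = 5.
Column 4 already has 5, leaving (2,4) = 2.
Column 2 now contains 5; hence (5,2) = 1.
Row 5 already has 1; hence (5,3) = 5.
2 is placed in row 5, leaving (5,4) = 4.
Cage b needs sum 11, so (4,1) = 5.
Cage b has sum 11; hence (4,2) = 2.
Column 3 now contains 5, leaving (4,3) = 1.
1 is placed in row 4, which forces (4,4) = 3.
Row 5 already has 5; hence (5,1) = 3.
Column 1 already has 3; hence (3,1) = 2.
Column 2 already has 2, leaving (3,2) = 3.
Column 4 now contains 3, so (3,4) = 1.
The full grid is 1 4 2 5 3 / 4 5 3 2 1 / 2 3 4 1 5 / 5 2 1 3 4 / 3 1 5 4 2.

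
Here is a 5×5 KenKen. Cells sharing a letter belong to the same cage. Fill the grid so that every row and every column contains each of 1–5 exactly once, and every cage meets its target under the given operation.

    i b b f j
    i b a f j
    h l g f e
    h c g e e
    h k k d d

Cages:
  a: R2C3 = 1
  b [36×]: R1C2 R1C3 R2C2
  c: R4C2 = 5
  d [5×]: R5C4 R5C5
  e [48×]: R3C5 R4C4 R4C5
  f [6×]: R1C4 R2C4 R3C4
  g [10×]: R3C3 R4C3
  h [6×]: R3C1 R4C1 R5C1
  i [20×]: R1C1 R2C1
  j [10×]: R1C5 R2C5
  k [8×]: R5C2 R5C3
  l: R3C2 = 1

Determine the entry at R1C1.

5

The 3 cells of cage b must have product 36, which forces R1C2 = 4.
Cage b needs product 36, which forces R1C3 = 3.
The 3 cells of cage b must have product 36, so R2C2 = 3.
A is a freebie, leaving R2C3 = 1.
Row 2 now contains 1, leaving R2C4 = 2.
Row 2 already has 2; hence R2C5 = 5.
Cage l is given, so R3C2 = 1.
1 is placed in row 3, which forces R3C4 = 3.
Cage e has product 48, leaving R3C5 = 4.
Cage c is a single given cell, leaving R4C2 = 5.
5 is placed in row 4; hence R4C3 = 2.
The 3 cells of cage e must have product 48; hence R4C4 = 4.
The 3 cells of cage e must have product 48; hence R4C5 = 3.
Column 2 now contains 4; hence R5C2 = 2.
Column 3 already has 2, which forces R5C3 = 4.
Column 5 now contains 5, which forces R5C5 = 1.
Row 1 now contains 4; hence R1C1 = 5.
Column 4 already has 2, which forces R1C4 = 1.
Column 5 now contains 5; hence R1C5 = 2.
5 is placed in row 2, which forces R2C1 = 4.
Row 3 already has 3; hence R3C1 = 2.
Column 3 already has 2, leaving R3C3 = 5.
3 is placed in row 4, so R4C1 = 1.
1 is placed in row 5, so R5C1 = 3.
1 is placed in row 5, leaving R5C4 = 5.
The full grid is 5 4 3 1 2 / 4 3 1 2 5 / 2 1 5 3 4 / 1 5 2 4 3 / 3 2 4 5 1.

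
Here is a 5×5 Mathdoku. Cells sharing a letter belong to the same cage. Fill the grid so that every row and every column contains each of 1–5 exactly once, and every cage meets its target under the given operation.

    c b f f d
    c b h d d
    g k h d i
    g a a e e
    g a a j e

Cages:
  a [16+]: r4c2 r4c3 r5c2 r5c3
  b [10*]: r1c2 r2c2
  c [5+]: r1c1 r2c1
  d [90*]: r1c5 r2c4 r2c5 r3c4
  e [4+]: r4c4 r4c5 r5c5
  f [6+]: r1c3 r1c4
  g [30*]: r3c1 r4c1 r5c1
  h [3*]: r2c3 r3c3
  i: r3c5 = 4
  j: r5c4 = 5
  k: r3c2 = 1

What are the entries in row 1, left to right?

1 5 2 4 3

Cage k is a single given cell, leaving r3c2 = 1.
Row 3 already has 1, leaving r3c3 = 3.
I is a freebie, so r3c5 = 4.
Cage e needs sum 4, which forces r4c4 = 1.
The 3 cells of cage e must have sum 4, so r4c5 = 2.
J is a freebie, leaving r5c4 = 5.
The 3 cells of cage e must have sum 4, so r5c5 = 1.
Cage d has product 90, which forces r1c5 = 3.
Column 3 already has 3, leaving r2c3 = 1.
Cage d has product 90, which forces r2c4 = 3.
Cage d has product 90, leaving r2c5 = 5.
Column 4 already has 5, which forces r3c4 = 2.
The 4 cells of cage a must have sum 16; hence r4c2 = 4.
Cage a needs sum 16, leaving r4c3 = 5.
Cage a needs sum 16, so r5c2 = 3.
Cage a needs sum 16, which forces r5c3 = 4.
The two cells of cage c must have sum 5, so r1c1 = 1.
Cage b's pair has product 10, so r1c2 = 5.
4 is placed in column 3, which forces r1c3 = 2.
Column 4 now contains 2, so r1c4 = 4.
Cage c needs two cells with sum 5; hence r2c1 = 4.
Row 2 already has 5, leaving r2c2 = 2.
2 is placed in row 3, which forces r3c1 = 5.
Row 4 already has 5, leaving r4c1 = 3.
Row 5 already has 3; hence r5c1 = 2.
Completed grid: 1 5 2 4 3 / 4 2 1 3 5 / 5 1 3 2 4 / 3 4 5 1 2 / 2 3 4 5 1.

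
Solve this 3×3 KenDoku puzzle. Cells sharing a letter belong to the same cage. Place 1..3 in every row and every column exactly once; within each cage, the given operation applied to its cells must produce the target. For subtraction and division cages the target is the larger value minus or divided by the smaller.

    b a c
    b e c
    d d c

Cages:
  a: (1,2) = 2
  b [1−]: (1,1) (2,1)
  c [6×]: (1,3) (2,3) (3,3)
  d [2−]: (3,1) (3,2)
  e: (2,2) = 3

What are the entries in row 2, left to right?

Cage a is given, so (1,2) = 2.
Cage e is given, so (2,2) = 3.
3 is placed in column 2, leaving (3,2) = 1.
The two cells of cage b must have difference 1, so (2,1) = 2.
Row 2 now contains 2; hence (2,3) = 1.
1 is placed in row 3, so (3,1) = 3.
Row 3 already has 3, leaving (3,3) = 2.
Column 1 now contains 3, leaving (1,1) = 1.
Column 3 now contains 1, leaving (1,3) = 3.
Completed grid: 1 2 3 / 2 3 1 / 3 1 2.

2 3 1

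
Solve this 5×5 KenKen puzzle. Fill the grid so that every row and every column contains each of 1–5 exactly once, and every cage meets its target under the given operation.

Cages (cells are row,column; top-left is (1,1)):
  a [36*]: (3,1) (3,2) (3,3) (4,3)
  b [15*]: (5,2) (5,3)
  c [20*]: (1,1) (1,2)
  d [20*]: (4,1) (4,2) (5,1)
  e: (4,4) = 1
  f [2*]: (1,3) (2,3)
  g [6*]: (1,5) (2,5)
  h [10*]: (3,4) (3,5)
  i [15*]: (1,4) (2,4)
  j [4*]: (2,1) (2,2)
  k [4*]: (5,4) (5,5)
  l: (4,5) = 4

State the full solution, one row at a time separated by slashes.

Cage a has product 36, leaving (4,3) = 3.
Cage e is given, which forces (4,4) = 1.
Cage l is given, so (4,5) = 4.
Column 3 now contains 3, so (5,3) = 5.
Column 4 now contains 1, so (5,4) = 4.
Column 5 already has 4; hence (5,5) = 1.
Row 4 now contains 4; hence (4,1) = 5.
Cage d needs product 20; hence (4,2) = 2.
1 is placed in row 5; hence (5,1) = 2.
Row 5 now contains 5, leaving (5,2) = 3.
5 is placed in column 1; hence (1,1) = 4.
Cage c's pair has product 20, leaving (1,2) = 5.
Row 1 already has 5, leaving (1,4) = 3.
Row 1 already has 3; hence (1,5) = 2.
4 is placed in column 1, which forces (2,1) = 1.
Row 2 now contains 1; hence (2,2) = 4.
Row 2 now contains 1; hence (2,3) = 2.
3 is placed in column 4, which forces (2,4) = 5.
2 is placed in column 5, so (2,5) = 3.
The 4 cells of cage a must have product 36, so (3,1) = 3.
Column 2 now contains 4, which forces (3,2) = 1.
Row 3 now contains 1, leaving (3,3) = 4.
5 is placed in column 4, which forces (3,4) = 2.
2 is placed in column 5, so (3,5) = 5.
Row 1 already has 2; hence (1,3) = 1.

4 5 1 3 2 / 1 4 2 5 3 / 3 1 4 2 5 / 5 2 3 1 4 / 2 3 5 4 1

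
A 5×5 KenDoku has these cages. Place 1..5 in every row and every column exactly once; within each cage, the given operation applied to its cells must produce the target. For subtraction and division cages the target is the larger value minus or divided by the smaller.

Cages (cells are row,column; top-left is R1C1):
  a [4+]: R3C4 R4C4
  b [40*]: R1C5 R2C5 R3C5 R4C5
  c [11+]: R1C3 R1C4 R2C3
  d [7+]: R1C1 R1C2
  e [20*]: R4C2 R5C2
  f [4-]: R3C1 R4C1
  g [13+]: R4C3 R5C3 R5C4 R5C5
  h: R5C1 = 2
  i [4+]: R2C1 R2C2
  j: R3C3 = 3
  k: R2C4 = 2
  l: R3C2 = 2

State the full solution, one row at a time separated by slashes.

4 3 2 5 1 / 3 1 4 2 5 / 5 2 3 1 4 / 1 4 5 3 2 / 2 5 1 4 3

Cage k is a single given cell; hence R2C4 = 2.
L is a freebie; hence R3C2 = 2.
J is a freebie, leaving R3C3 = 3.
3 is placed in row 3, leaving R3C4 = 1.
1 is placed in column 4, leaving R4C4 = 3.
Cage h is a single given cell, leaving R5C1 = 2.
Row 3 now contains 1; hence R3C1 = 5.
5 is placed in row 3, leaving R3C5 = 4.
Cage f needs two cells with difference 4; hence R4C1 = 1.
Cage g needs sum 13, leaving R5C5 = 3.
1 is placed in column 1, which forces R2C1 = 3.
Cage i needs two cells with sum 4, leaving R2C2 = 1.
Row 2 now contains 1, leaving R2C5 = 5.
Column 5 now contains 5, which forces R4C5 = 2.
The 4 cells of cage g must have sum 13; hence R5C3 = 1.
Column 1 already has 3; hence R1C1 = 4.
Cage d needs two cells with sum 7, which forces R1C2 = 3.
Column 3 already has 1, so R1C3 = 2.
Cage c needs sum 11, so R1C4 = 5.
2 is placed in column 5, leaving R1C5 = 1.
5 is placed in row 2, which forces R2C3 = 4.
Column 3 already has 4, leaving R4C3 = 5.
Column 4 now contains 5, which forces R5C4 = 4.
Row 4 already has 5, leaving R4C2 = 4.
Row 5 now contains 4, leaving R5C2 = 5.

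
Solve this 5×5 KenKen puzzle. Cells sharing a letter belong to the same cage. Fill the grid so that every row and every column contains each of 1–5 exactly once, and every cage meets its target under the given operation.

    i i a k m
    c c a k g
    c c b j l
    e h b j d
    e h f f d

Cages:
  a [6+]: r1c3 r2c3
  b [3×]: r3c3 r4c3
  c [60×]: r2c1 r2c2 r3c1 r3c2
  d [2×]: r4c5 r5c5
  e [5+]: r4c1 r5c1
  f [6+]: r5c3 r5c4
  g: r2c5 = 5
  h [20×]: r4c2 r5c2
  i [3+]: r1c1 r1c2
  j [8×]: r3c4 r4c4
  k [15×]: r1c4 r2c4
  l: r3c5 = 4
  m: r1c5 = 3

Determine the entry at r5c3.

Cage m is given, which forces r1c5 = 3.
Cage g is given, leaving r2c5 = 5.
L is a freebie, which forces r3c5 = 4.
Row 1 now contains 3, which forces r1c4 = 5.
Row 2 now contains 5, which forces r2c4 = 3.
Row 3 already has 4, leaving r3c4 = 2.
The two cells of cage j must have product 8, which forces r4c4 = 4.
Column 4 already has 4, so r5c4 = 1.
Row 5 now contains 1, so r5c5 = 2.
Row 4 now contains 4, which forces r4c2 = 5.
Column 5 already has 2, so r4c5 = 1.
Cage h needs two cells with product 20, leaving r5c2 = 4.
Cage f needs two cells with sum 6, leaving r5c3 = 5.
Cage c needs product 60, which forces r2c1 = 4.
4 is placed in column 2, leaving r2c2 = 1.
Row 2 already has 4, so r2c3 = 2.
Cage c needs product 60, leaving r3c1 = 5.
5 is placed in column 2, which forces r3c2 = 3.
The two cells of cage b must have product 3; hence r3c3 = 1.
Row 4 now contains 1, so r4c1 = 2.
Row 4 now contains 1; hence r4c3 = 3.
4 is placed in row 5, leaving r5c1 = 3.
Column 1 now contains 2; hence r1c1 = 1.
1 is placed in column 2, so r1c2 = 2.
Column 3 already has 2; hence r1c3 = 4.
The full grid is 1 2 4 5 3 / 4 1 2 3 5 / 5 3 1 2 4 / 2 5 3 4 1 / 3 4 5 1 2.

5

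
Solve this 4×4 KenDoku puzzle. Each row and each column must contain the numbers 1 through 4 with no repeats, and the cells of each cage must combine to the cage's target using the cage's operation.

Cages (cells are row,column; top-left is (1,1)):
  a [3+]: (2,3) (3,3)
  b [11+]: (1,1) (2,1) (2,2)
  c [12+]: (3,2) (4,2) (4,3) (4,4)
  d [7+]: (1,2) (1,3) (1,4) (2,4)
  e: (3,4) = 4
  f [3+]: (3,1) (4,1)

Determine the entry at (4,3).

Cage b has sum 11; hence (1,1) = 4.
Cage b needs sum 11, leaving (2,1) = 3.
Cage b needs sum 11; hence (2,2) = 4.
Cage d needs sum 7, so (2,4) = 1.
Column 2 now contains 4, so (3,2) = 3.
Cage e is a single given cell; hence (3,4) = 4.
1 is placed in row 2, which forces (2,3) = 2.
Cage a needs two cells with sum 3, which forces (3,3) = 1.
The 4 cells of cage c must have sum 12, leaving (4,2) = 2.
The 4 cells of cage c must have sum 12, so (4,3) = 4.
Cage c needs sum 12, so (4,4) = 3.
2 is placed in column 2, leaving (1,2) = 1.
Column 3 already has 1; hence (1,3) = 3.
Column 4 now contains 3, leaving (1,4) = 2.
1 is placed in row 3, leaving (3,1) = 2.
Row 4 now contains 2, which forces (4,1) = 1.
Filled in: 4 1 3 2 / 3 4 2 1 / 2 3 1 4 / 1 2 4 3.

4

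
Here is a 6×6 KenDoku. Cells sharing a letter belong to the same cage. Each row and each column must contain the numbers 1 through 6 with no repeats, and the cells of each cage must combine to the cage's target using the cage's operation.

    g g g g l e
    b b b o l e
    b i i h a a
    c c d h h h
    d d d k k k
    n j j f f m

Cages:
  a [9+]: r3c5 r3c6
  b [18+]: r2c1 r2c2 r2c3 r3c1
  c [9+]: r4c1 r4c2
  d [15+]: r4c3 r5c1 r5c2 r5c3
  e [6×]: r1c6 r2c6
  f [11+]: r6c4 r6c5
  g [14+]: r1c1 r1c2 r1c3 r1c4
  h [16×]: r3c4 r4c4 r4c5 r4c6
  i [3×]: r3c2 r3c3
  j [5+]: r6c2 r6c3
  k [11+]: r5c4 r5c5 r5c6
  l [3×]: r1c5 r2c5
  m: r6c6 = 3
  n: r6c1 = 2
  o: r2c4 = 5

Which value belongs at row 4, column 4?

1

Cage o is given, so r2c4 = 5.
Cage h needs product 16, leaving r3c4 = 2.
Cage n is given, which forces r6c1 = 2.
Column 4 already has 5; hence r6c4 = 6.
6 is placed in row 6, which forces r6c5 = 5.
Cage m is a single given cell, which forces r6c6 = 3.
The only place for 4 in row 3 is r3c5.
Cage a needs two cells with sum 9; hence r3c6 = 5.
Cage b has sum 18; hence r2c1 = 4.
Row 3 already has 5, leaving r3c1 = 6.
The only place for 3 in row 2 is r2c5.
Column 5 now contains 3, so r1c5 = 1.
Row 1 already has 1, so r1c6 = 6.
Column 6 already has 6; hence r2c6 = 1.
1 is placed in column 5, leaving r4c5 = 2.
2 is placed in row 4; hence r4c6 = 4.
Column 5 now contains 2, which forces r5c5 = 6.
Column 6 now contains 4, which forces r5c6 = 2.
Cage c needs two cells with sum 9, leaving r4c1 = 3.
4 is placed in row 4; hence r4c2 = 6.
6 is placed in row 4, which forces r4c3 = 5.
4 is placed in row 4; hence r4c4 = 1.
The 3 cells of cage k must have sum 11, so r5c4 = 3.
Column 1 already has 3; hence r1c1 = 5.
Column 4 already has 3; hence r1c4 = 4.
Column 2 already has 6, leaving r2c2 = 2.
The 4 cells of cage b must have sum 18, so r2c3 = 6.
Column 1 already has 5, leaving r5c1 = 1.
Row 5 now contains 1; hence r5c3 = 4.
Column 3 already has 4, so r6c3 = 1.
2 is placed in column 2, which forces r1c2 = 3.
Cage g needs sum 14; hence r1c3 = 2.
Cage i's pair has product 3, which forces r3c2 = 1.
1 is placed in column 3, which forces r3c3 = 3.
Row 5 now contains 4, leaving r5c2 = 5.
1 is placed in row 6, so r6c2 = 4.
The full grid is 5 3 2 4 1 6 / 4 2 6 5 3 1 / 6 1 3 2 4 5 / 3 6 5 1 2 4 / 1 5 4 3 6 2 / 2 4 1 6 5 3.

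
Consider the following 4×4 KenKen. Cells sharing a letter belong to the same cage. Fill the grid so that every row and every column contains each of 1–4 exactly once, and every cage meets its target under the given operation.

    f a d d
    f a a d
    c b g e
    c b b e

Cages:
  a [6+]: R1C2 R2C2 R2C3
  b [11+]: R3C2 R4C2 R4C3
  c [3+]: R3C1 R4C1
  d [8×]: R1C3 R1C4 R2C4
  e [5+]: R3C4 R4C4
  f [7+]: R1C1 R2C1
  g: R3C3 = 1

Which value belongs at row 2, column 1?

Cage b needs sum 11, which forces R3C2 = 4.
G is a freebie, so R3C3 = 1.
Cage b has sum 11, leaving R4C2 = 3.
Cage b needs sum 11, which forces R4C3 = 4.
Column 3 now contains 4, which forces R1C3 = 2.
Cage a has sum 6, which forces R2C3 = 3.
Row 3 already has 1, so R3C1 = 2.
The two cells of cage e must have sum 5, leaving R3C4 = 3.
Cage c's pair has sum 3; hence R4C1 = 1.
Cage e needs two cells with sum 5, leaving R4C4 = 2.
Cage f needs two cells with sum 7, so R1C1 = 3.
2 is placed in row 1, leaving R1C2 = 1.
Row 1 already has 1; hence R1C4 = 4.
Row 2 already has 3, leaving R2C1 = 4.
Cage a has sum 6, leaving R2C2 = 2.
Column 4 already has 4, which forces R2C4 = 1.
Filled in: 3 1 2 4 / 4 2 3 1 / 2 4 1 3 / 1 3 4 2.

4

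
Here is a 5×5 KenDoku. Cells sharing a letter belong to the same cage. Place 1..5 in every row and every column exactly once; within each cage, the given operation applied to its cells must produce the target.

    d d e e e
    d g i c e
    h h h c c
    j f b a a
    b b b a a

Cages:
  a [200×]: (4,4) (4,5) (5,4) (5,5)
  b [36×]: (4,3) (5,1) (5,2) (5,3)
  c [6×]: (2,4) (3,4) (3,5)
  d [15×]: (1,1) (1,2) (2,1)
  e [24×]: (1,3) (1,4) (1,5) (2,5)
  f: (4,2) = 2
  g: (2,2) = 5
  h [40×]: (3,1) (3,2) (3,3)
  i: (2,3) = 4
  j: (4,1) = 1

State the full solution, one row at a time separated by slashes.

Cage g is a single given cell, leaving (2,2) = 5.
Cage i is given, so (2,3) = 4.
J is a freebie, which forces (4,1) = 1.
Cage f is a single given cell; hence (4,2) = 2.
The 4 cells of cage b must have product 36, leaving (4,3) = 3.
Column 3 now contains 4, which forces (5,3) = 1.
The 3 cells of cage d must have product 15, so (1,1) = 5.
Cage d has product 15, which forces (1,2) = 1.
Column 3 already has 1, so (1,3) = 2.
Column 1 now contains 1, leaving (2,1) = 3.
3 is placed in row 2, so (2,5) = 1.
Column 1 already has 5; hence (3,1) = 2.
2 is placed in column 2; hence (3,2) = 4.
2 is placed in column 3, which forces (3,3) = 5.
Row 3 now contains 2, leaving (3,5) = 3.
Column 1 already has 3, which forces (5,1) = 4.
Column 2 now contains 4, which forces (5,2) = 3.
Cage e needs product 24, leaving (1,4) = 3.
Column 5 already has 3; hence (1,5) = 4.
1 is placed in row 2, which forces (2,4) = 2.
Row 3 already has 3; hence (3,4) = 1.
Column 5 now contains 4; hence (4,5) = 5.
Column 4 already has 2; hence (5,4) = 5.
5 is placed in column 5, leaving (5,5) = 2.
Row 4 now contains 5, leaving (4,4) = 4.

5 1 2 3 4 / 3 5 4 2 1 / 2 4 5 1 3 / 1 2 3 4 5 / 4 3 1 5 2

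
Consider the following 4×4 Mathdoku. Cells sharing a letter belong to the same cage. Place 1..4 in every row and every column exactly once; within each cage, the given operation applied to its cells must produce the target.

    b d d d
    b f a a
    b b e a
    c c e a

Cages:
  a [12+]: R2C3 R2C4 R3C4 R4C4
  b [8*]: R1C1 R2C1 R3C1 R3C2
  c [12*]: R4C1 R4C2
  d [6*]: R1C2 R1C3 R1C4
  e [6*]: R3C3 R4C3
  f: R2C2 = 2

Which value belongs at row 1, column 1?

4

Cage f is given, which forces R2C2 = 2.
The 4 cells of cage b must have product 8; hence R3C2 = 1.
Column 2 now contains 1, so R1C2 = 3.
3 is placed in column 2, which forces R4C2 = 4.
Row 4 already has 4, so R4C1 = 3.
3 is placed in row 4, which forces R4C3 = 2.
Row 4 already has 2, leaving R4C4 = 1.
Column 3 now contains 2, leaving R1C3 = 1.
1 is placed in column 4, which forces R1C4 = 2.
Cage a has sum 12, so R2C3 = 4.
Cage a has sum 12, so R2C4 = 3.
Column 3 now contains 2, so R3C3 = 3.
Cage a has sum 12, leaving R3C4 = 4.
2 is placed in row 1, so R1C1 = 4.
4 is placed in row 2, leaving R2C1 = 1.
4 is placed in row 3; hence R3C1 = 2.
Completed grid: 4 3 1 2 / 1 2 4 3 / 2 1 3 4 / 3 4 2 1.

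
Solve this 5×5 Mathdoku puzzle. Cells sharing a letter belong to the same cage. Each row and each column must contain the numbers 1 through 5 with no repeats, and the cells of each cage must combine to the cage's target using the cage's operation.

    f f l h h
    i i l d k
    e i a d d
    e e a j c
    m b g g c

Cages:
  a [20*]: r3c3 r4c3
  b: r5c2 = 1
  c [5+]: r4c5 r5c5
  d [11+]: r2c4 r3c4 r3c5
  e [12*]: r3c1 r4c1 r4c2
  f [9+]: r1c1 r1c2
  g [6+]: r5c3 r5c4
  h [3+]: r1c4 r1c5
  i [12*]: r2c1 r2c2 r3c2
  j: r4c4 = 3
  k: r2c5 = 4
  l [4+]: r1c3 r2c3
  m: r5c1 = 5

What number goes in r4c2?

4

Cage k is given, leaving r2c5 = 4.
Cage j is given; hence r4c4 = 3.
M is a freebie, leaving r5c1 = 5.
Cage b is given, which forces r5c2 = 1.
Column 1 already has 5; hence r1c1 = 4.
Cage f's pair has sum 9, which forces r1c2 = 5.
Column 2 already has 1, so r2c2 = 3.
Row 2 now contains 3, which forces r2c3 = 1.
The 3 cells of cage e must have product 12, so r3c1 = 3.
Cage e has product 12, so r4c1 = 1.
The 3 cells of cage e must have product 12, leaving r4c2 = 4.
Row 4 already has 4, leaving r4c3 = 5.
Cage c needs two cells with sum 5, leaving r4c5 = 2.
Cage c needs two cells with sum 5, leaving r5c5 = 3.
Column 3 already has 1, so r1c3 = 3.
Cage h's pair has sum 3, leaving r1c4 = 2.
Column 5 already has 2, which forces r1c5 = 1.
Row 2 already has 1, so r2c1 = 2.
Column 4 now contains 2, leaving r2c4 = 5.
Column 2 already has 4, which forces r3c2 = 2.
Column 3 already has 5, so r3c3 = 4.
Row 3 now contains 4, so r3c4 = 1.
Column 5 already has 2, which forces r3c5 = 5.
Column 3 already has 4, which forces r5c3 = 2.
Column 4 now contains 2; hence r5c4 = 4.
The full grid is 4 5 3 2 1 / 2 3 1 5 4 / 3 2 4 1 5 / 1 4 5 3 2 / 5 1 2 4 3.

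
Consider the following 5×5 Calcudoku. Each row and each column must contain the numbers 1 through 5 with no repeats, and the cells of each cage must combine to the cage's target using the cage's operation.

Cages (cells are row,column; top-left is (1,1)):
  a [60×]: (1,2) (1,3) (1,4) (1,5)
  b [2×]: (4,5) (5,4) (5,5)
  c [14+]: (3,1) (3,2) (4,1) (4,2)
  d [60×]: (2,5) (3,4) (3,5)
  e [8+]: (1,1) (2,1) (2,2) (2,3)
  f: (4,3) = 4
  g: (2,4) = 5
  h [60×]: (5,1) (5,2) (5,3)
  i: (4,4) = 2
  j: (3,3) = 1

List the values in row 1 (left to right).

2 1 5 4 3

Cage g is given; hence (2,4) = 5.
J is a freebie, which forces (3,3) = 1.
F is a freebie, leaving (4,3) = 4.
Cage i is given, leaving (4,4) = 2.
Cage b needs product 2, which forces (4,5) = 1.
Cage b has product 2, which forces (5,4) = 1.
Cage b needs product 2; hence (5,5) = 2.
The 4 cells of cage a must have product 60, which forces (1,2) = 1.
Cage d has product 60, leaving (3,5) = 5.
Row 1 already has 1, which forces (1,1) = 2.
Cage a has product 60, which forces (1,3) = 5.
Cage e needs sum 8, so (2,1) = 1.
Column 1 already has 2, leaving (3,1) = 4.
4 is placed in row 3, leaving (3,2) = 2.
4 is placed in row 3, so (3,4) = 3.
Column 3 now contains 5; hence (5,3) = 3.
Column 4 already has 3, leaving (1,4) = 4.
The 4 cells of cage a must have product 60, so (1,5) = 3.
Column 2 now contains 2, which forces (2,2) = 3.
Column 3 already has 3, which forces (2,3) = 2.
Cage d needs product 60, which forces (2,5) = 4.
Column 2 now contains 3, leaving (4,2) = 5.
Row 5 now contains 3, so (5,1) = 5.
Cage h has product 60, leaving (5,2) = 4.
Row 4 already has 5, leaving (4,1) = 3.
Filled in: 2 1 5 4 3 / 1 3 2 5 4 / 4 2 1 3 5 / 3 5 4 2 1 / 5 4 3 1 2.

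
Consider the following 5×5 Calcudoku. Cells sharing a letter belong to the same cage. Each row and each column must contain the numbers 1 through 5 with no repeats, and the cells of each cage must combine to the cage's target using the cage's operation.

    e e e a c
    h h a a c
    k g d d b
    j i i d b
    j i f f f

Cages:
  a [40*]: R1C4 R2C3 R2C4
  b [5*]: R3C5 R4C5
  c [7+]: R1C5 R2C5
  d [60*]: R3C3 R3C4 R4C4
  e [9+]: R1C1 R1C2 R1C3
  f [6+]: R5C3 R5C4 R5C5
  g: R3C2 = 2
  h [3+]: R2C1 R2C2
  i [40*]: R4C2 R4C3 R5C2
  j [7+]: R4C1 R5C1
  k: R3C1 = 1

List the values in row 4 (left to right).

K is a freebie, so R3C1 = 1.
G is a freebie; hence R3C2 = 2.
Row 3 now contains 1, which forces R3C5 = 5.
Column 5 now contains 5, so R4C5 = 1.
Column 1 now contains 1, leaving R2C1 = 2.
Column 2 already has 2; hence R2C2 = 1.
Cage i needs product 40, so R4C3 = 2.
Cage d has product 60, so R4C4 = 5.
Cage e has sum 9, leaving R1C3 = 1.
The 3 cells of cage a must have product 40, leaving R1C4 = 2.
The 3 cells of cage a must have product 40, so R2C3 = 5.
5 is placed in column 4, which forces R2C4 = 4.
Row 2 now contains 4; hence R2C5 = 3.
Column 4 now contains 4, so R3C4 = 3.
5 is placed in row 4, so R4C2 = 4.
Cage i needs product 40, so R5C2 = 5.
1 is placed in column 3; hence R5C3 = 3.
3 is placed in column 4, so R5C4 = 1.
Column 5 already has 3, leaving R5C5 = 2.
Cage e needs sum 9; hence R1C1 = 5.
Column 2 already has 5; hence R1C2 = 3.
Column 5 already has 3, leaving R1C5 = 4.
Row 3 already has 3, leaving R3C3 = 4.
4 is placed in row 4, which forces R4C1 = 3.
Row 5 already has 3; hence R5C1 = 4.
The full grid is 5 3 1 2 4 / 2 1 5 4 3 / 1 2 4 3 5 / 3 4 2 5 1 / 4 5 3 1 2.

3 4 2 5 1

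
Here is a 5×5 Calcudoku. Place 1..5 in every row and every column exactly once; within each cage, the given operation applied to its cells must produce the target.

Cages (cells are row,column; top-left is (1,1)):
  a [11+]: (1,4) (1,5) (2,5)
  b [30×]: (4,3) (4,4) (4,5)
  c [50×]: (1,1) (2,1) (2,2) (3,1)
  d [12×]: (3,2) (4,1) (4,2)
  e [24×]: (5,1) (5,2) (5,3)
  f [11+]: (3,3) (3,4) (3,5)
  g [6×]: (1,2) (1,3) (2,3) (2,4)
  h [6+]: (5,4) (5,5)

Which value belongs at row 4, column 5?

Cage c has product 50, leaving (2,2) = 5.
Row 2 needs a 4, and only (2,5) is open for it.
Row 1 needs a 4, and only (1,4) is open for it.
Cage a needs sum 11, which forces (1,5) = 3.
The 3 cells of cage f must have sum 11, leaving (3,3) = 4.
The only place for 5 in row 1 is (1,1).
Row 2 needs a 2, and only (2,1) is open for it.
Column 1 now contains 2, leaving (3,1) = 1.
Row 3 already has 1, which forces (3,2) = 3.
Cage d has product 12, which forces (4,1) = 4.
Cage d needs product 12, which forces (4,2) = 1.
4 is placed in column 1, so (5,1) = 3.
3 is placed in row 5, which forces (5,3) = 2.
Column 2 now contains 1, leaving (1,2) = 2.
Column 3 now contains 2, which forces (1,3) = 1.
The 4 cells of cage g must have product 6; hence (2,3) = 3.
Cage g has product 6, so (2,4) = 1.
Column 3 already has 3, so (4,3) = 5.
Row 4 now contains 5, so (4,5) = 2.
Row 5 now contains 2, which forces (5,2) = 4.
Column 4 already has 1, which forces (5,4) = 5.
Row 5 already has 5, leaving (5,5) = 1.
Column 4 already has 5, leaving (3,4) = 2.
Column 5 now contains 2, which forces (3,5) = 5.
Row 4 now contains 2, so (4,4) = 3.
Completed grid: 5 2 1 4 3 / 2 5 3 1 4 / 1 3 4 2 5 / 4 1 5 3 2 / 3 4 2 5 1.

2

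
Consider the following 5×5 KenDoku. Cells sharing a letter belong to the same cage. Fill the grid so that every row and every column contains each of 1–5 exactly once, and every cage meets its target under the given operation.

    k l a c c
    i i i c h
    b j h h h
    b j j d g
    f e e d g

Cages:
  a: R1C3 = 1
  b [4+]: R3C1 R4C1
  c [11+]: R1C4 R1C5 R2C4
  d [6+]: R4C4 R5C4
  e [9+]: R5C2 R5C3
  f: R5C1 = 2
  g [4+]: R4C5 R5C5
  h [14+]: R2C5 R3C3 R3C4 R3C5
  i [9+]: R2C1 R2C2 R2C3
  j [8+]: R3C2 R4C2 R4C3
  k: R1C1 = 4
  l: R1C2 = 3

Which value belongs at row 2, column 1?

Cage k is a single given cell, leaving R1C1 = 4.
Cage l is a single given cell, which forces R1C2 = 3.
Cage a is given, leaving R1C3 = 1.
Cage f is a single given cell, which forces R5C1 = 2.
Cage c has sum 11, leaving R2C4 = 4.
Row 2 needs a 2, and only R2C5 is open for it.
The 3 cells of cage c must have sum 11; hence R1C4 = 2.
Column 5 now contains 2, so R1C5 = 5.
The only place for 2 in row 3 is R3C2.
Row 3 needs a 1, and only R3C1 is open for it.
The 3 cells of cage i must have sum 9, leaving R2C2 = 1.
1 is placed in column 1, so R4C1 = 3.
1 is placed in column 2; hence R4C2 = 4.
3 is placed in row 4, which forces R4C5 = 1.
Column 2 now contains 4, which forces R5C2 = 5.
Row 5 now contains 5, leaving R5C3 = 4.
Row 5 now contains 5, so R5C4 = 1.
Column 5 already has 1, which forces R5C5 = 3.
3 is placed in column 1, leaving R2C1 = 5.
Cage i has sum 9, so R2C3 = 3.
3 is placed in column 3, so R3C3 = 5.
Row 3 now contains 5, which forces R3C4 = 3.
3 is placed in column 5; hence R3C5 = 4.
Cage j has sum 8; hence R4C3 = 2.
1 is placed in row 4; hence R4C4 = 5.
Filled in: 4 3 1 2 5 / 5 1 3 4 2 / 1 2 5 3 4 / 3 4 2 5 1 / 2 5 4 1 3.

5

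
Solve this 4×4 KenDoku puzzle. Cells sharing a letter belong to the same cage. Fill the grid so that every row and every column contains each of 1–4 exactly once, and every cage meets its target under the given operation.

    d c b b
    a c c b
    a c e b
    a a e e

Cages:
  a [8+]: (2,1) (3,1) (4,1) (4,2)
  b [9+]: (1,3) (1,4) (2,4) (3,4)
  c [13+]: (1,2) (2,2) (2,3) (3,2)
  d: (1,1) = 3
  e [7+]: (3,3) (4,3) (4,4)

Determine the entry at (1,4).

Cage d is a single given cell, which forces (1,1) = 3.
Cage c has sum 13; hence (2,3) = 4.
Cage a has sum 8, leaving (4,2) = 1.
The only place for 3 in row 4 is (4,3).
The 3 cells of cage e must have sum 7; hence (3,3) = 2.
Cage e needs sum 7, so (4,4) = 2.
Column 3 now contains 2; hence (1,3) = 1.
Cage b needs sum 9, leaving (1,4) = 4.
Cage a has sum 8, leaving (2,1) = 2.
Row 2 already has 2, so (2,2) = 3.
Row 2 already has 3, so (2,4) = 1.
The 4 cells of cage a must have sum 8, so (3,1) = 1.
Column 2 now contains 3, which forces (3,2) = 4.
1 is placed in column 4; hence (3,4) = 3.
Row 4 now contains 2, so (4,1) = 4.
4 is placed in row 1; hence (1,2) = 2.
Completed grid: 3 2 1 4 / 2 3 4 1 / 1 4 2 3 / 4 1 3 2.

4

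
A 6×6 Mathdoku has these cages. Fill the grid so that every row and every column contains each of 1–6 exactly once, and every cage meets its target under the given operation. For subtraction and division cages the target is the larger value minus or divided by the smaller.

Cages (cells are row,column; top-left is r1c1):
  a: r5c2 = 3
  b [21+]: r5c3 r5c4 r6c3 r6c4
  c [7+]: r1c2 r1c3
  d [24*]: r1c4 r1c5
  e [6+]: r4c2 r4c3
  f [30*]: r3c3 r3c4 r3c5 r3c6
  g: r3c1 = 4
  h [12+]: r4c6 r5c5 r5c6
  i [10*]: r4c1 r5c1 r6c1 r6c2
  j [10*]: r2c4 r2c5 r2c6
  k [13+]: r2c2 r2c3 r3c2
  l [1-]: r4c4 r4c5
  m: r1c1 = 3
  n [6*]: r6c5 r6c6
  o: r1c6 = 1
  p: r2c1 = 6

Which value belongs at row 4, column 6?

M is a freebie; hence r1c1 = 3.
O is a freebie, so r1c6 = 1.
Cage p is given, so r2c1 = 6.
Cage g is a single given cell, which forces r3c1 = 4.
Cage a is given, which forces r5c2 = 3.
Cage i needs product 10, which forces r6c2 = 1.
The 3 cells of cage k must have sum 13, so r3c2 = 6.
In row 2, 3 can only go at r2c3, so r2c3 = 3.
Cage k needs sum 13, leaving r2c2 = 4.
R6c5 and r6c6 in row 6 are {2, 3}, leaving r6c1 = 5.
Cage h has sum 12, leaving r4c6 = 6.
The only place for 1 in row 5 is r5c1.
1 is placed in column 1, which forces r4c1 = 2.
2 is placed in row 4; hence r4c2 = 5.
5 is placed in column 2, which forces r1c2 = 2.
The two cells of cage c must have sum 7, so r1c3 = 5.
The two cells of cage e must have sum 6, leaving r4c3 = 1.
Column 3 now contains 5, which forces r5c3 = 6.
Row 5 already has 6; hence r5c4 = 5.
6 is placed in column 3; hence r6c3 = 4.
4 is placed in row 6, which forces r6c4 = 6.
6 is placed in column 4; hence r1c4 = 4.
The two cells of cage d must have product 24; hence r1c5 = 6.
Column 3 now contains 1, which forces r3c3 = 2.
Column 4 now contains 4, which forces r4c4 = 3.
Row 4 already has 3; hence r4c5 = 4.
Column 5 already has 4, leaving r5c5 = 2.
Row 5 already has 2, leaving r5c6 = 4.
Column 5 now contains 2; hence r6c5 = 3.
3 is placed in row 6; hence r6c6 = 2.
Cage j needs product 10; hence r2c4 = 2.
The 3 cells of cage j must have product 10, so r2c5 = 1.
Column 6 already has 2, which forces r2c6 = 5.
Column 4 now contains 3, which forces r3c4 = 1.
Cage f needs product 30, so r3c5 = 5.
Cage f has product 30, so r3c6 = 3.
The full grid is 3 2 5 4 6 1 / 6 4 3 2 1 5 / 4 6 2 1 5 3 / 2 5 1 3 4 6 / 1 3 6 5 2 4 / 5 1 4 6 3 2.

6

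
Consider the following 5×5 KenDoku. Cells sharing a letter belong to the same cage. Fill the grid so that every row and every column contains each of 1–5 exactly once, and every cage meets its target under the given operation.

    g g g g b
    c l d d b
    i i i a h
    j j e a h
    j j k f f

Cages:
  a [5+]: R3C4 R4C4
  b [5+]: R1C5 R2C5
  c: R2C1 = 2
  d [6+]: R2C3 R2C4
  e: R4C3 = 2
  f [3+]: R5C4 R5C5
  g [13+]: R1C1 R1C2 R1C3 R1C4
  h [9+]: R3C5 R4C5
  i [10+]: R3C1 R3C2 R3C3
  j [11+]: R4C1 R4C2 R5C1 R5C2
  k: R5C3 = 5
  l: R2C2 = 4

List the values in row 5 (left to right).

4 3 5 2 1

C is a freebie, leaving R2C1 = 2.
Cage l is given, leaving R2C2 = 4.
Cage e is a single given cell, leaving R4C3 = 2.
Cage k is given; hence R5C3 = 5.
Column 3 now contains 5; hence R2C3 = 1.
The two cells of cage d must have sum 6, leaving R2C4 = 5.
Row 2 now contains 1, so R2C5 = 3.
Cage b's pair has sum 5, leaving R1C5 = 2.
Column 5 already has 2, which forces R5C5 = 1.
Row 5 now contains 1, which forces R5C4 = 2.
The 4 cells of cage j must have sum 11; hence R4C1 = 3.
Cage j needs sum 11, so R4C2 = 1.
Row 4 already has 1, so R4C4 = 4.
Row 4 already has 4; hence R4C5 = 5.
The 4 cells of cage j must have sum 11, which forces R5C1 = 4.
Row 5 now contains 2, leaving R5C2 = 3.
The 4 cells of cage g must have sum 13; hence R1C1 = 1.
Column 2 now contains 3, leaving R1C2 = 5.
Cage g has sum 13, leaving R1C3 = 4.
Cage g has sum 13; hence R1C4 = 3.
Column 1 now contains 1, so R3C1 = 5.
Column 2 already has 5, so R3C2 = 2.
Column 3 now contains 4; hence R3C3 = 3.
4 is placed in column 4, so R3C4 = 1.
Column 5 now contains 5, which forces R3C5 = 4.
The full grid is 1 5 4 3 2 / 2 4 1 5 3 / 5 2 3 1 4 / 3 1 2 4 5 / 4 3 5 2 1.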